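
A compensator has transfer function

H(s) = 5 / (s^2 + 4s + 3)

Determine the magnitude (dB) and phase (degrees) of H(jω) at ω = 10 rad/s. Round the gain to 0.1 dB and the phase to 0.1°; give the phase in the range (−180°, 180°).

Substitute s = j10:
Numerator: 5 = 5 + j0
Denominator: (j10)^2 + 4(j10) + 3 = -97 + j40
|N| = √(5² + 0²) ≈ 5, ∠N ≈ 0.00°
|D| = √(97² + 40²) ≈ 104.92, ∠D ≈ 157.59°
|H| = 5 / 104.92 ≈ 0.047655
Gain = 20 log₁₀(0.047655) ≈ -26.44 dB
∠H = 0.00° − 157.59° = -157.59°

-26.4 dB, -157.6°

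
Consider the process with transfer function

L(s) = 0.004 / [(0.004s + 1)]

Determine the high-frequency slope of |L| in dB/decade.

-20 dB/decade

Each pole contributes −20 dB/decade at high frequency; each zero contributes +20 dB/decade.
Net: 0 zero(s) − 1 pole(s) → -20 dB/decade.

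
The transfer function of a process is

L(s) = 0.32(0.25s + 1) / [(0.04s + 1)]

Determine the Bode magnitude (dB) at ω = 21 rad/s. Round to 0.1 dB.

At ω = 21 rad/s:
zero (1 + j21·0.25) = 1 + j5.25 → |·| ≈ 5.3444, ∠ ≈ 79.22°
pole (1 + j21·0.04) = 1 + j0.84 → |·| ≈ 1.306, ∠ ≈ 40.03°
|L| = 0.32 · 5.3444 / (1.306) ≈ 1.3095
Gain = 20 log₁₀(1.3095) ≈ 2.34 dB

2.3 dB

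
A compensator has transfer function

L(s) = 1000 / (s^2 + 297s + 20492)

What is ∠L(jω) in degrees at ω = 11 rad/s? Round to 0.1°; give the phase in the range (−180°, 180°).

-9.1°

Substitute s = j11:
Numerator: 1000 = 1000 + j0
Denominator: (j11)^2 + 297(j11) + 20492 = 20371 + j3267
|N| = √(1000² + 0²) ≈ 1000, ∠N ≈ 0.00°
|D| = √(20371² + 3267²) ≈ 20631, ∠D ≈ 9.11°
∠L = 0.00° − 9.11° = -9.11°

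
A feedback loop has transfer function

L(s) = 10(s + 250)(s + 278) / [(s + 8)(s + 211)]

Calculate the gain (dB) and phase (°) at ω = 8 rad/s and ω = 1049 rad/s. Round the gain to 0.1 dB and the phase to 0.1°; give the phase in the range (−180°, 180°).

At s = jω = j8:
zero (s+250): 250 + j8 → |·| = √(250²+8²) = √62564 ≈ 250.13, ∠ = arctan(8/250) ≈ 1.83°
zero (s+278): 278 + j8 → |·| = √(278²+8²) = √77348 ≈ 278.12, ∠ = arctan(8/278) ≈ 1.65°
pole (s+8): 8 + j8 → |·| = √(8²+8²) = √128 ≈ 11.314, ∠ = arctan(8/8) ≈ 45.00°
pole (s+211): 211 + j8 → |·| = √(211²+8²) = √44585 ≈ 211.15, ∠ = arctan(8/211) ≈ 2.17°
|L| = 10 · 69566 / 2389 ≈ 291.19
Gain = 20 log₁₀(291.19) ≈ 49.28 dB
∠L = 3.48° − 47.17° = -43.69°

At s = jω = j1049:
zero (s+250): 250 + j1049 → |·| = √(250²+1049²) = √1162901 ≈ 1078.4, ∠ = arctan(1049/250) ≈ 76.60°
zero (s+278): 278 + j1049 → |·| = √(278²+1049²) = √1177685 ≈ 1085.2, ∠ = arctan(1049/278) ≈ 75.16°
pole (s+8): 8 + j1049 → |·| = √(8²+1049²) = √1100465 ≈ 1049, ∠ = arctan(1049/8) ≈ 89.56°
pole (s+211): 211 + j1049 → |·| = √(211²+1049²) = √1144922 ≈ 1070, ∠ = arctan(1049/211) ≈ 78.63°
|L| = 10 · 1.1703e+06 / 1.1224e+06 ≈ 10.427
Gain = 20 log₁₀(10.427) ≈ 20.36 dB
∠L = 151.76° − 168.19° = -16.43°

ω = 8: 49.3 dB, -43.7°; ω = 1049: 20.4 dB, -16.4°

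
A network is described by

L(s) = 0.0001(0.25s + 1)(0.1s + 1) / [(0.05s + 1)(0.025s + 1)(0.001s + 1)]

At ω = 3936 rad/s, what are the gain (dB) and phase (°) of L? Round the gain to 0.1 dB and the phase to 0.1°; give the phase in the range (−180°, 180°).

-66.2 dB, -75.1°

At ω = 3936 rad/s:
zero (1 + j3936·0.25) = 1 + j984 → |·| ≈ 984, ∠ ≈ 89.94°
zero (1 + j3936·0.1) = 1 + j393.6 → |·| ≈ 393.6, ∠ ≈ 89.85°
pole (1 + j3936·0.05) = 1 + j196.8 → |·| ≈ 196.8, ∠ ≈ 89.71°
pole (1 + j3936·0.025) = 1 + j98.4 → |·| ≈ 98.405, ∠ ≈ 89.42°
pole (1 + j3936·0.001) = 1 + j3.936 → |·| ≈ 4.061, ∠ ≈ 75.74°
|L| = 0.0001 · 984 · 393.6 / (196.8 · 98.405 · 4.061) ≈ 0.00049246
Gain = 20 log₁₀(0.00049246) ≈ -66.15 dB
∠L = (89.94° + 89.85°) − (89.71° + 89.42° + 75.74°) = -75.08°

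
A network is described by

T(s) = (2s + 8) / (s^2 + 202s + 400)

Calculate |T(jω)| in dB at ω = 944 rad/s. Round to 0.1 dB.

Substitute s = j944:
Numerator: 2(j944) + 8 = 8 + j1888
Denominator: (j944)^2 + 202(j944) + 400 = -890736 + j190688
|N| = √(8² + 1888²) ≈ 1888, ∠N ≈ 89.76°
|D| = √(890736² + 190688²) ≈ 9.1092e+05, ∠D ≈ 167.92°
|T| = 1888 / 9.1092e+05 ≈ 0.0020726
Gain = 20 log₁₀(0.0020726) ≈ -53.67 dB

-53.7 dB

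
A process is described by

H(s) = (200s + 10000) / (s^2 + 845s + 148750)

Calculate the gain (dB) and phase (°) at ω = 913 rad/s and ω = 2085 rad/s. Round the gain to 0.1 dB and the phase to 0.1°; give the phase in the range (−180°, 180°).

ω = 913: -15.0 dB, -44.7°; ω = 2085: -20.8 dB, -68.6°

Substitute s = j913:
Numerator: 200(j913) + 10000 = 10000 + j182600
Denominator: (j913)^2 + 845(j913) + 148750 = -684819 + j771485
|N| = √(10000² + 182600²) ≈ 1.8287e+05, ∠N ≈ 86.87°
|D| = √(684819² + 771485²) ≈ 1.0316e+06, ∠D ≈ 131.59°
|H| = 1.8287e+05 / 1.0316e+06 ≈ 0.17727
Gain = 20 log₁₀(0.17727) ≈ -15.03 dB
∠H = 86.87° − 131.59° = -44.72°

Substitute s = j2085:
Numerator: 200(j2085) + 10000 = 10000 + j417000
Denominator: (j2085)^2 + 845(j2085) + 148750 = -4198475 + j1761825
|N| = √(10000² + 417000²) ≈ 4.1712e+05, ∠N ≈ 88.63°
|D| = √(4198475² + 1761825²) ≈ 4.5532e+06, ∠D ≈ 157.24°
|H| = 4.1712e+05 / 4.5532e+06 ≈ 0.09161
Gain = 20 log₁₀(0.09161) ≈ -20.76 dB
∠H = 88.63° − 157.24° = -68.61°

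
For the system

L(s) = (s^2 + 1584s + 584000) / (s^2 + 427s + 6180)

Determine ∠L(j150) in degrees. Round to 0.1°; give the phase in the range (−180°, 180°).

-81.4°

Substitute s = j150:
Numerator: (j150)^2 + 1584(j150) + 584000 = 561500 + j237600
Denominator: (j150)^2 + 427(j150) + 6180 = -16320 + j64050
|N| = √(561500² + 237600²) ≈ 6.097e+05, ∠N ≈ 22.94°
|D| = √(16320² + 64050²) ≈ 66096, ∠D ≈ 104.29°
∠L = 22.94° − 104.29° = -81.35°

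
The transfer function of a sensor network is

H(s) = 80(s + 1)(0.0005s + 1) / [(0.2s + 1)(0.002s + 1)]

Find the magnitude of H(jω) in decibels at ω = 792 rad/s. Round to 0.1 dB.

At ω = 792 rad/s:
zero (1 + j792·1) = 1 + j792 → |·| ≈ 792, ∠ ≈ 89.93°
zero (1 + j792·0.0005) = 1 + j0.396 → |·| ≈ 1.0756, ∠ ≈ 21.60°
pole (1 + j792·0.2) = 1 + j158.4 → |·| ≈ 158.4, ∠ ≈ 89.64°
pole (1 + j792·0.002) = 1 + j1.584 → |·| ≈ 1.8732, ∠ ≈ 57.74°
|H| = 80 · 792 · 1.0756 / (158.4 · 1.8732) ≈ 229.68
Gain = 20 log₁₀(229.68) ≈ 47.22 dB

47.2 dB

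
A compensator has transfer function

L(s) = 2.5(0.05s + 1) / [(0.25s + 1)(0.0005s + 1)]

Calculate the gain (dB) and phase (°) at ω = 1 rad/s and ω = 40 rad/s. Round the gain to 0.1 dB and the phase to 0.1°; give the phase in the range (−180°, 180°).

ω = 1: 7.7 dB, -11.2°; ω = 40: -5.1 dB, -22.0°

At ω = 1 rad/s:
zero (1 + j1·0.05) = 1 + j0.05 → |·| ≈ 1.0012, ∠ ≈ 2.86°
pole (1 + j1·0.25) = 1 + j0.25 → |·| ≈ 1.0308, ∠ ≈ 14.04°
pole (1 + j1·0.0005) = 1 + j0.0005 → |·| ≈ 1, ∠ ≈ 0.03°
|L| = 2.5 · 1.0012 / (1.0308 · 1) ≈ 2.4282
Gain = 20 log₁₀(2.4282) ≈ 7.71 dB
∠L = (2.86°) − (14.04° + 0.03°) = -11.21°

At ω = 40 rad/s:
zero (1 + j40·0.05) = 1 + j2 → |·| ≈ 2.2361, ∠ ≈ 63.43°
pole (1 + j40·0.25) = 1 + j10 → |·| ≈ 10.05, ∠ ≈ 84.29°
pole (1 + j40·0.0005) = 1 + j0.02 → |·| ≈ 1.0002, ∠ ≈ 1.15°
|L| = 2.5 · 2.2361 / (10.05 · 1.0002) ≈ 0.55613
Gain = 20 log₁₀(0.55613) ≈ -5.10 dB
∠L = (63.43°) − (84.29° + 1.15°) = -22.01°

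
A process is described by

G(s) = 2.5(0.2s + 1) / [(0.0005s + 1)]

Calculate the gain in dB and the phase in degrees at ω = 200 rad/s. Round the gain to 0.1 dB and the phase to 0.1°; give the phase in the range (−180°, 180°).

At ω = 200 rad/s:
zero (1 + j200·0.2) = 1 + j40 → |·| ≈ 40.012, ∠ ≈ 88.57°
pole (1 + j200·0.0005) = 1 + j0.1 → |·| ≈ 1.005, ∠ ≈ 5.71°
|G| = 2.5 · 40.012 / (1.005) ≈ 99.532
Gain = 20 log₁₀(99.532) ≈ 39.96 dB
∠G = (88.57°) − (5.71°) = 82.86°

40.0 dB, 82.9°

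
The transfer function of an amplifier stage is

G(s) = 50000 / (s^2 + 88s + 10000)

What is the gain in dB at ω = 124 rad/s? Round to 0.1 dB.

At s = jω = j124:
quadratic: (j124)² + 88·j124 + 10000 = -5376 + j10912 → |·| ≈ 12164, ∠ ≈ 116.23°
|G| = 50000 / 12164 ≈ 4.1105
Gain = 20 log₁₀(4.1105) ≈ 12.28 dB

12.3 dB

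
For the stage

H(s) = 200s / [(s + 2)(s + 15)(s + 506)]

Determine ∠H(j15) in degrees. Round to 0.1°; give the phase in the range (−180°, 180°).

-39.1°

At s = jω = j15:
zero at origin: s = j15 → |·| = 15, ∠ = 90.00°
pole (s+2): 2 + j15 → |·| = √(2²+15²) = √229 ≈ 15.133, ∠ = arctan(15/2) ≈ 82.41°
pole (s+15): 15 + j15 → |·| = √(15²+15²) = √450 ≈ 21.213, ∠ = arctan(15/15) ≈ 45.00°
pole (s+506): 506 + j15 → |·| = √(506²+15²) = √256261 ≈ 506.22, ∠ = arctan(15/506) ≈ 1.70°
∠H = 90.00° − 129.11° = -39.11°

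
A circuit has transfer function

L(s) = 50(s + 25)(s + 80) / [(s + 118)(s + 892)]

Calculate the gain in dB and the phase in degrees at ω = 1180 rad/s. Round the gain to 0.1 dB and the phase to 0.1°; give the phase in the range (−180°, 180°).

32.0 dB, 37.7°

At s = jω = j1180:
zero (s+25): 25 + j1180 → |·| = √(25²+1180²) = √1393025 ≈ 1180.3, ∠ = arctan(1180/25) ≈ 88.79°
zero (s+80): 80 + j1180 → |·| = √(80²+1180²) = √1398800 ≈ 1182.7, ∠ = arctan(1180/80) ≈ 86.12°
pole (s+118): 118 + j1180 → |·| = √(118²+1180²) = √1406324 ≈ 1185.9, ∠ = arctan(1180/118) ≈ 84.29°
pole (s+892): 892 + j1180 → |·| = √(892²+1180²) = √2188064 ≈ 1479.2, ∠ = arctan(1180/892) ≈ 52.91°
|L| = 50 · 1.3959e+06 / 1.7542e+06 ≈ 39.787
Gain = 20 log₁₀(39.787) ≈ 31.99 dB
∠L = 174.91° − 137.20° = 37.71°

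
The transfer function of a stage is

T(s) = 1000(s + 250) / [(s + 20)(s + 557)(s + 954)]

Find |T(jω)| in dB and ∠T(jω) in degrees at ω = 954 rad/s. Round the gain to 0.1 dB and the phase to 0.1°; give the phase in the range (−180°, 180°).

At s = jω = j954:
zero (s+250): 250 + j954 → |·| = √(250²+954²) = √972616 ≈ 986.21, ∠ = arctan(954/250) ≈ 75.32°
pole (s+20): 20 + j954 → |·| = √(20²+954²) = √910516 ≈ 954.21, ∠ = arctan(954/20) ≈ 88.80°
pole (s+557): 557 + j954 → |·| = √(557²+954²) = √1220365 ≈ 1104.7, ∠ = arctan(954/557) ≈ 59.72°
pole (s+954): 954 + j954 → |·| = √(954²+954²) = √1820232 ≈ 1349.2, ∠ = arctan(954/954) ≈ 45.00°
|T| = 1000 · 986.21 / 1.4222e+09 ≈ 0.00069344
Gain = 20 log₁₀(0.00069344) ≈ -63.18 dB
∠T = 75.32° − 193.52° = -118.20°

-63.2 dB, -118.2°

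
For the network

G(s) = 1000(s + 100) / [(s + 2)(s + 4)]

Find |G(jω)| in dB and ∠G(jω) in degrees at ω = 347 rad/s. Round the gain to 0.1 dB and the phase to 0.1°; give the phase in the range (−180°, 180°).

At s = jω = j347:
zero (s+100): 100 + j347 → |·| = √(100²+347²) = √130409 ≈ 361.12, ∠ = arctan(347/100) ≈ 73.92°
pole (s+2): 2 + j347 → |·| = √(2²+347²) = √120413 ≈ 347.01, ∠ = arctan(347/2) ≈ 89.67°
pole (s+4): 4 + j347 → |·| = √(4²+347²) = √120425 ≈ 347.02, ∠ = arctan(347/4) ≈ 89.34°
|G| = 1000 · 361.12 / 1.2042e+05 ≈ 2.9988
Gain = 20 log₁₀(2.9988) ≈ 9.54 dB
∠G = 73.92° − 179.01° = -105.09°

9.5 dB, -105.1°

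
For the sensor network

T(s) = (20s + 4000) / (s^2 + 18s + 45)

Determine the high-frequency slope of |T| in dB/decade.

-20 dB/decade

Each pole contributes −20 dB/decade at high frequency; each zero contributes +20 dB/decade.
Net: 1 zero(s) − 2 pole(s) → -20 dB/decade.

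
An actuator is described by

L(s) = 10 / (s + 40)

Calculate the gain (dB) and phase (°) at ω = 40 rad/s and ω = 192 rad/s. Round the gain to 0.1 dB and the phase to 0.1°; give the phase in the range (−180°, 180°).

ω = 40: -15.1 dB, -45.0°; ω = 192: -25.9 dB, -78.2°

Substitute s = j40:
Numerator: 10 = 10 + j0
Denominator: (j40) + 40 = 40 + j40
|N| = √(10² + 0²) ≈ 10, ∠N ≈ 0.00°
|D| = √(40² + 40²) ≈ 56.569, ∠D ≈ 45.00°
|L| = 10 / 56.569 ≈ 0.17678
Gain = 20 log₁₀(0.17678) ≈ -15.05 dB
∠L = 0.00° − 45.00° = -45.00°

Substitute s = j192:
Numerator: 10 = 10 + j0
Denominator: (j192) + 40 = 40 + j192
|N| = √(10² + 0²) ≈ 10, ∠N ≈ 0.00°
|D| = √(40² + 192²) ≈ 196.12, ∠D ≈ 78.23°
|L| = 10 / 196.12 ≈ 0.050989
Gain = 20 log₁₀(0.050989) ≈ -25.85 dB
∠L = 0.00° − 78.23° = -78.23°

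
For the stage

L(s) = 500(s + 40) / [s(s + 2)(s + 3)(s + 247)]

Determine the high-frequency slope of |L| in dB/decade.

-60 dB/decade

Each pole contributes −20 dB/decade at high frequency; each zero contributes +20 dB/decade.
Net: 1 zero(s) − 4 pole(s) → -60 dB/decade.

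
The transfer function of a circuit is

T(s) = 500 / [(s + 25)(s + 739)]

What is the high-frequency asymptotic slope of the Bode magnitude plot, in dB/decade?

Each pole contributes −20 dB/decade at high frequency; each zero contributes +20 dB/decade.
Net: 0 zero(s) − 2 pole(s) → -40 dB/decade.

-40 dB/decade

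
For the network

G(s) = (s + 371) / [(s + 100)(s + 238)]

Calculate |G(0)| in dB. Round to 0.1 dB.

G(0) = 1·371 / (100·238) ≈ 0.015588
20 log₁₀(0.015588) ≈ -36.14 dB

-36.1 dB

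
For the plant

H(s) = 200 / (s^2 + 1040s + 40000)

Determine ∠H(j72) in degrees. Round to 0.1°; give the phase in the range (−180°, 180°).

Substitute s = j72:
Numerator: 200 = 200 + j0
Denominator: (j72)^2 + 1040(j72) + 40000 = 34816 + j74880
|N| = √(200² + 0²) ≈ 200, ∠N ≈ 0.00°
|D| = √(34816² + 74880²) ≈ 82578, ∠D ≈ 65.06°
∠H = 0.00° − 65.06° = -65.06°

-65.1°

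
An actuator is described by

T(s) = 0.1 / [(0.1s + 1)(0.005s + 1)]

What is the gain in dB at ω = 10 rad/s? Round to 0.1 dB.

-23.0 dB

At ω = 10 rad/s:
pole (1 + j10·0.1) = 1 + j1 → |·| ≈ 1.4142, ∠ ≈ 45.00°
pole (1 + j10·0.005) = 1 + j0.05 → |·| ≈ 1.0012, ∠ ≈ 2.86°
|T| = 0.1 · 1 / (1.4142 · 1.0012) ≈ 0.070627
Gain = 20 log₁₀(0.070627) ≈ -23.02 dB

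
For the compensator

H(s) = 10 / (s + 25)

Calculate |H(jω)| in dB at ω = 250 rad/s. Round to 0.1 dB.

Substitute s = j250:
Numerator: 10 = 10 + j0
Denominator: (j250) + 25 = 25 + j250
|N| = √(10² + 0²) ≈ 10, ∠N ≈ 0.00°
|D| = √(25² + 250²) ≈ 251.25, ∠D ≈ 84.29°
|H| = 10 / 251.25 ≈ 0.039801
Gain = 20 log₁₀(0.039801) ≈ -28.00 dB

-28.0 dB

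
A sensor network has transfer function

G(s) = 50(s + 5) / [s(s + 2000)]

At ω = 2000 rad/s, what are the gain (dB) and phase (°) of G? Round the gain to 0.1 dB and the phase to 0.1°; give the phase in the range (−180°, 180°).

At s = jω = j2000:
zero (s+5): 5 + j2000 → |·| = √(5²+2000²) = √4000025 ≈ 2000, ∠ = arctan(2000/5) ≈ 89.86°
pole (s+2000): 2000 + j2000 → |·| = √(2000²+2000²) = √8000000 ≈ 2828.4, ∠ = arctan(2000/2000) ≈ 45.00°
pole at origin: |s| = 2000, ∠ = 90.00° (in denominator)
|G| = 50 · 2000 / 5.6568e+06 ≈ 0.017678
Gain = 20 log₁₀(0.017678) ≈ -35.05 dB
∠G = 89.86° − 135.00° = -45.14°

-35.1 dB, -45.1°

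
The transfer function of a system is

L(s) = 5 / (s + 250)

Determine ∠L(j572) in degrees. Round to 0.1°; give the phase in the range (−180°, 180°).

-66.4°

At s = jω = j572:
pole (s+250): 250 + j572 → |·| = √(250²+572²) = √389684 ≈ 624.25, ∠ = arctan(572/250) ≈ 66.39°
∠L = 0.00° − 66.39° = -66.39°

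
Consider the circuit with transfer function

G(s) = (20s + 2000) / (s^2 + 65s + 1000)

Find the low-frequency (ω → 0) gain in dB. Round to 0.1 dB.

6.0 dB

G(0) = 2000 / 1000 = 2
20 log₁₀(2) ≈ 6.02 dB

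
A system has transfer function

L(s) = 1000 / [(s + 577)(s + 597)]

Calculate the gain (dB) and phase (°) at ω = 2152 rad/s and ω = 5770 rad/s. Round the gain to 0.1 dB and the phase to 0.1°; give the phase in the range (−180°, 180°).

At s = jω = j2152:
pole (s+577): 577 + j2152 → |·| = √(577²+2152²) = √4964033 ≈ 2228, ∠ = arctan(2152/577) ≈ 74.99°
pole (s+597): 597 + j2152 → |·| = √(597²+2152²) = √4987513 ≈ 2233.3, ∠ = arctan(2152/597) ≈ 74.50°
|L| = 1000 / 4.9758e+06 ≈ 0.00020097
Gain = 20 log₁₀(0.00020097) ≈ -73.94 dB
∠L = 0.00° − 149.49° = -149.49°

At s = jω = j5770:
pole (s+577): 577 + j5770 → |·| = √(577²+5770²) = √33625829 ≈ 5798.8, ∠ = arctan(5770/577) ≈ 84.29°
pole (s+597): 597 + j5770 → |·| = √(597²+5770²) = √33649309 ≈ 5800.8, ∠ = arctan(5770/597) ≈ 84.09°
|L| = 1000 / 3.3638e+07 ≈ 2.9728e-05
Gain = 20 log₁₀(2.9728e-05) ≈ -90.54 dB
∠L = 0.00° − 168.38° = -168.38°

ω = 2152: -73.9 dB, -149.5°; ω = 5770: -90.5 dB, -168.4°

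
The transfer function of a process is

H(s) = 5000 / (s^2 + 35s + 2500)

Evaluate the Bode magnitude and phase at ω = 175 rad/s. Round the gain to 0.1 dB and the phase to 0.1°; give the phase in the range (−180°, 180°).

-15.2 dB, -167.7°

At s = jω = j175:
quadratic: (j175)² + 35·j175 + 2500 = -28125 + j6125 → |·| ≈ 28784, ∠ ≈ 167.71°
|H| = 5000 / 28784 ≈ 0.17371
Gain = 20 log₁₀(0.17371) ≈ -15.20 dB
∠H = 0.00° − 167.71° = -167.71°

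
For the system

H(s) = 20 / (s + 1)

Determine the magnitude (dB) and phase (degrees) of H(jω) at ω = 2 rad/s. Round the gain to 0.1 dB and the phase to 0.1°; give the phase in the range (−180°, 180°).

19.0 dB, -63.4°

At s = jω = j2:
pole (s+1): 1 + j2 → |·| = √(1²+2²) = √5 ≈ 2.2361, ∠ = arctan(2/1) ≈ 63.43°
|H| = 20 / 2.2361 ≈ 8.9441
Gain = 20 log₁₀(8.9441) ≈ 19.03 dB
∠H = 0.00° − 63.43° = -63.43°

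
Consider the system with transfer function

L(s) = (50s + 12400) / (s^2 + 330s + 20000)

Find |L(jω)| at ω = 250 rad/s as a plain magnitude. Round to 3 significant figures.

Substitute s = j250:
Numerator: 50(j250) + 12400 = 12400 + j12500
Denominator: (j250)^2 + 330(j250) + 20000 = -42500 + j82500
|N| = √(12400² + 12500²) ≈ 17607, ∠N ≈ 45.23°
|D| = √(42500² + 82500²) ≈ 92804, ∠D ≈ 117.26°
|L| = 17607 / 92804 ≈ 0.18972

0.190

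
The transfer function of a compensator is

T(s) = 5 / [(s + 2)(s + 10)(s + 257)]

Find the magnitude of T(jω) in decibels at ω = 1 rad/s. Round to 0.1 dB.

At s = jω = j1:
pole (s+2): 2 + j1 → |·| = √(2²+1²) = √5 ≈ 2.2361, ∠ = arctan(1/2) ≈ 26.57°
pole (s+10): 10 + j1 → |·| = √(10²+1²) = √101 ≈ 10.05, ∠ = arctan(1/10) ≈ 5.71°
pole (s+257): 257 + j1 → |·| = √(257²+1²) = √66050 ≈ 257, ∠ = arctan(1/257) ≈ 0.22°
|T| = 5 / 5775.5 ≈ 0.00086573
Gain = 20 log₁₀(0.00086573) ≈ -61.25 dB

-61.3 dB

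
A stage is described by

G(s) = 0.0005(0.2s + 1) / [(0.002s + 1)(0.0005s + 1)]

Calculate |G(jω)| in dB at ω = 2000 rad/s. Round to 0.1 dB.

At ω = 2000 rad/s:
zero (1 + j2000·0.2) = 1 + j400 → |·| ≈ 400, ∠ ≈ 89.86°
pole (1 + j2000·0.002) = 1 + j4 → |·| ≈ 4.1231, ∠ ≈ 75.96°
pole (1 + j2000·0.0005) = 1 + j1 → |·| ≈ 1.4142, ∠ ≈ 45.00°
|G| = 0.0005 · 400 / (4.1231 · 1.4142) ≈ 0.0343
Gain = 20 log₁₀(0.0343) ≈ -29.29 dB

-29.3 dB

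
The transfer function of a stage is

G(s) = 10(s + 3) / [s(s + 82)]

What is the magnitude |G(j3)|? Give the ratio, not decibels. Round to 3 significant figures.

0.172

At s = jω = j3:
zero (s+3): 3 + j3 → |·| = √(3²+3²) = √18 ≈ 4.2426, ∠ = arctan(3/3) ≈ 45.00°
pole (s+82): 82 + j3 → |·| = √(82²+3²) = √6733 ≈ 82.055, ∠ = arctan(3/82) ≈ 2.10°
pole at origin: |s| = 3, ∠ = 90.00° (in denominator)
|G| = 10 · 4.2426 / 246.17 ≈ 0.17234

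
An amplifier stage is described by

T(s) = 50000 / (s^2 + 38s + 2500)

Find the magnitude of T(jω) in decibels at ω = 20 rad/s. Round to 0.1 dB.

At s = jω = j20:
quadratic: (j20)² + 38·j20 + 2500 = 2100 + j760 → |·| ≈ 2233.3, ∠ ≈ 19.90°
|T| = 50000 / 2233.3 ≈ 22.388
Gain = 20 log₁₀(22.388) ≈ 27.00 dB

27.0 dB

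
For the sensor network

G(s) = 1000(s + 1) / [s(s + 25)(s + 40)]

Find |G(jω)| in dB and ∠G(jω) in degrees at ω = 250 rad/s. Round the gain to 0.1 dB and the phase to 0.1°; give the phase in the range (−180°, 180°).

At s = jω = j250:
zero (s+1): 1 + j250 → |·| = √(1²+250²) = √62501 ≈ 250, ∠ = arctan(250/1) ≈ 89.77°
pole (s+25): 25 + j250 → |·| = √(25²+250²) = √63125 ≈ 251.25, ∠ = arctan(250/25) ≈ 84.29°
pole (s+40): 40 + j250 → |·| = √(40²+250²) = √64100 ≈ 253.18, ∠ = arctan(250/40) ≈ 80.91°
pole at origin: |s| = 250, ∠ = 90.00° (in denominator)
|G| = 1000 · 250 / 1.5903e+07 ≈ 0.01572
Gain = 20 log₁₀(0.01572) ≈ -36.07 dB
∠G = 89.77° − 255.20° = -165.43°

-36.1 dB, -165.4°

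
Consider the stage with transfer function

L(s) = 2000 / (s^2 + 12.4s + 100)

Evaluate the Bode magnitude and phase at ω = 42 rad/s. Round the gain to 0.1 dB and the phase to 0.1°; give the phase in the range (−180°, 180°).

At s = jω = j42:
quadratic: (j42)² + 12.4·j42 + 100 = -1664 + j520.8 → |·| ≈ 1743.6, ∠ ≈ 162.62°
|L| = 2000 / 1743.6 ≈ 1.1471
Gain = 20 log₁₀(1.1471) ≈ 1.19 dB
∠L = 0.00° − 162.62° = -162.62°

1.2 dB, -162.6°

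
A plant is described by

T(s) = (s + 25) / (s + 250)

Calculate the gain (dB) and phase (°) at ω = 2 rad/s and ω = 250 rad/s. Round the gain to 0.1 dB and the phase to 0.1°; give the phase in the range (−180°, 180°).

ω = 2: -20.0 dB, 4.1°; ω = 250: -3.0 dB, 39.3°

Substitute s = j2:
Numerator: (j2) + 25 = 25 + j2
Denominator: (j2) + 250 = 250 + j2
|N| = √(25² + 2²) ≈ 25.08, ∠N ≈ 4.57°
|D| = √(250² + 2²) ≈ 250.01, ∠D ≈ 0.46°
|T| = 25.08 / 250.01 ≈ 0.10032
Gain = 20 log₁₀(0.10032) ≈ -19.97 dB
∠T = 4.57° − 0.46° = 4.11°

Substitute s = j250:
Numerator: (j250) + 25 = 25 + j250
Denominator: (j250) + 250 = 250 + j250
|N| = √(25² + 250²) ≈ 251.25, ∠N ≈ 84.29°
|D| = √(250² + 250²) ≈ 353.55, ∠D ≈ 45.00°
|T| = 251.25 / 353.55 ≈ 0.71065
Gain = 20 log₁₀(0.71065) ≈ -2.97 dB
∠T = 84.29° − 45.00° = 39.29°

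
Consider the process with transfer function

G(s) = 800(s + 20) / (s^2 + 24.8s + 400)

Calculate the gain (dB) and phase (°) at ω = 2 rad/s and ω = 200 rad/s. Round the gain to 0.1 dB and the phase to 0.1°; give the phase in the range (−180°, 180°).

ω = 2: 32.1 dB, -1.4°; ω = 200: 12.1 dB, -88.6°

At s = jω = j2:
zero (s+20): 20 + j2 → |·| = √(20²+2²) = √404 ≈ 20.1, ∠ = arctan(2/20) ≈ 5.71°
quadratic: (j2)² + 24.8·j2 + 400 = 396 + j49.6 → |·| ≈ 399.09, ∠ ≈ 7.14°
|G| = 800 · 20.1 / 399.09 ≈ 40.292
Gain = 20 log₁₀(40.292) ≈ 32.10 dB
∠G = 5.71° − 7.14° = -1.43°

At s = jω = j200:
zero (s+20): 20 + j200 → |·| = √(20²+200²) = √40400 ≈ 201, ∠ = arctan(200/20) ≈ 84.29°
quadratic: (j200)² + 24.8·j200 + 400 = -39600 + j4960 → |·| ≈ 39909, ∠ ≈ 172.86°
|G| = 800 · 201 / 39909 ≈ 4.0292
Gain = 20 log₁₀(4.0292) ≈ 12.10 dB
∠G = 84.29° − 172.86° = -88.57°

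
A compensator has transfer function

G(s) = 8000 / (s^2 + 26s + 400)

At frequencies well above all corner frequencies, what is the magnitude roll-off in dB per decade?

Each pole contributes −20 dB/decade at high frequency; each zero contributes +20 dB/decade.
Net: 0 zero(s) − 2 pole(s) → -40 dB/decade.

-40 dB/decade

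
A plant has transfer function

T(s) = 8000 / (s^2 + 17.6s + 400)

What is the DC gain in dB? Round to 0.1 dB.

26.0 dB

T(0) = 8000 / 400 = 20
20 log₁₀(20) ≈ 26.02 dB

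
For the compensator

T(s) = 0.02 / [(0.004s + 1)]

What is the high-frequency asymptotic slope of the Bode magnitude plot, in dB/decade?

-20 dB/decade

Each pole contributes −20 dB/decade at high frequency; each zero contributes +20 dB/decade.
Net: 0 zero(s) − 1 pole(s) → -20 dB/decade.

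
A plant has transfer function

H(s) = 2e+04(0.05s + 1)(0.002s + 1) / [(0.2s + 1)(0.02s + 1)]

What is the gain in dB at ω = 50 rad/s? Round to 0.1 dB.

At ω = 50 rad/s:
zero (1 + j50·0.05) = 1 + j2.5 → |·| ≈ 2.6926, ∠ ≈ 68.20°
zero (1 + j50·0.002) = 1 + j0.1 → |·| ≈ 1.005, ∠ ≈ 5.71°
pole (1 + j50·0.2) = 1 + j10 → |·| ≈ 10.05, ∠ ≈ 84.29°
pole (1 + j50·0.02) = 1 + j1 → |·| ≈ 1.4142, ∠ ≈ 45.00°
|H| = 2e+04 · 2.6926 · 1.005 / (10.05 · 1.4142) ≈ 3807.9
Gain = 20 log₁₀(3807.9) ≈ 71.61 dB

71.6 dB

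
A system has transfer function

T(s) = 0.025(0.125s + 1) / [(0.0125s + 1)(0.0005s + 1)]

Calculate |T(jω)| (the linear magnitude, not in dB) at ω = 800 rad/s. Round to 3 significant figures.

0.231

At ω = 800 rad/s:
zero (1 + j800·0.125) = 1 + j100 → |·| ≈ 100, ∠ ≈ 89.43°
pole (1 + j800·0.0125) = 1 + j10 → |·| ≈ 10.05, ∠ ≈ 84.29°
pole (1 + j800·0.0005) = 1 + j0.4 → |·| ≈ 1.077, ∠ ≈ 21.80°
|T| = 0.025 · 100 / (10.05 · 1.077) ≈ 0.23097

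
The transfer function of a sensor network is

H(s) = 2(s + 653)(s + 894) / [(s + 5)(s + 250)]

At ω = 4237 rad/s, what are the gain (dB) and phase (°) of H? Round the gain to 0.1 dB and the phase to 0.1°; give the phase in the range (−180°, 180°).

At s = jω = j4237:
zero (s+653): 653 + j4237 → |·| = √(653²+4237²) = √18378578 ≈ 4287, ∠ = arctan(4237/653) ≈ 81.24°
zero (s+894): 894 + j4237 → |·| = √(894²+4237²) = √18751405 ≈ 4330.3, ∠ = arctan(4237/894) ≈ 78.09°
pole (s+5): 5 + j4237 → |·| = √(5²+4237²) = √17952194 ≈ 4237, ∠ = arctan(4237/5) ≈ 89.93°
pole (s+250): 250 + j4237 → |·| = √(250²+4237²) = √18014669 ≈ 4244.4, ∠ = arctan(4237/250) ≈ 86.62°
|H| = 2 · 1.8564e+07 / 1.7984e+07 ≈ 2.0645
Gain = 20 log₁₀(2.0645) ≈ 6.30 dB
∠H = 159.33° − 176.55° = -17.22°

6.3 dB, -17.2°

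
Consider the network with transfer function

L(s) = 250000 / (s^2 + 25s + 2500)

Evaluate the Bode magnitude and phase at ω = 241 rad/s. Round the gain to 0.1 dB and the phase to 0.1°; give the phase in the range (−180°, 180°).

At s = jω = j241:
quadratic: (j241)² + 25·j241 + 2500 = -55581 + j6025 → |·| ≈ 55907, ∠ ≈ 173.81°
|L| = 250000 / 55907 ≈ 4.4717
Gain = 20 log₁₀(4.4717) ≈ 13.01 dB
∠L = 0.00° − 173.81° = -173.81°

13.0 dB, -173.8°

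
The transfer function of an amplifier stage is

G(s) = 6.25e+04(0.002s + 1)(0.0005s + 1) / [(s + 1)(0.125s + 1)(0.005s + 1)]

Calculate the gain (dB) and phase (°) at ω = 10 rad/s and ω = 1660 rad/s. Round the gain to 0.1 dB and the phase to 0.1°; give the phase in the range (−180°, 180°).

ω = 10: 71.8 dB, -137.1°; ω = 1660: -20.2 dB, -149.9°

At ω = 10 rad/s:
zero (1 + j10·0.002) = 1 + j0.02 → |·| ≈ 1.0002, ∠ ≈ 1.15°
zero (1 + j10·0.0005) = 1 + j0.005 → |·| ≈ 1, ∠ ≈ 0.29°
pole (1 + j10·1) = 1 + j10 → |·| ≈ 10.05, ∠ ≈ 84.29°
pole (1 + j10·0.125) = 1 + j1.25 → |·| ≈ 1.6008, ∠ ≈ 51.34°
pole (1 + j10·0.005) = 1 + j0.05 → |·| ≈ 1.0012, ∠ ≈ 2.86°
|G| = 6.25e+04 · 1.0002 · 1 / (10.05 · 1.6008 · 1.0012) ≈ 3881
Gain = 20 log₁₀(3881) ≈ 71.78 dB
∠G = (1.15° + 0.29°) − (84.29° + 51.34° + 2.86°) = -137.05°

At ω = 1660 rad/s:
zero (1 + j1660·0.002) = 1 + j3.32 → |·| ≈ 3.4673, ∠ ≈ 73.24°
zero (1 + j1660·0.0005) = 1 + j0.83 → |·| ≈ 1.2996, ∠ ≈ 39.69°
pole (1 + j1660·1) = 1 + j1660 → |·| ≈ 1660, ∠ ≈ 89.97°
pole (1 + j1660·0.125) = 1 + j207.5 → |·| ≈ 207.5, ∠ ≈ 89.72°
pole (1 + j1660·0.005) = 1 + j8.3 → |·| ≈ 8.36, ∠ ≈ 83.13°
|G| = 6.25e+04 · 3.4673 · 1.2996 / (1660 · 207.5 · 8.36) ≈ 0.097802
Gain = 20 log₁₀(0.097802) ≈ -20.19 dB
∠G = (73.24° + 39.69°) − (89.97° + 89.72° + 83.13°) = -149.89°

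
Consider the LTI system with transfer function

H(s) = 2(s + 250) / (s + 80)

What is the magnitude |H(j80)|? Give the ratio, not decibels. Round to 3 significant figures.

4.64

At s = jω = j80:
zero (s+250): 250 + j80 → |·| = √(250²+80²) = √68900 ≈ 262.49, ∠ = arctan(80/250) ≈ 17.74°
pole (s+80): 80 + j80 → |·| = √(80²+80²) = √12800 ≈ 113.14, ∠ = arctan(80/80) ≈ 45.00°
|H| = 2 · 262.49 / 113.14 ≈ 4.6401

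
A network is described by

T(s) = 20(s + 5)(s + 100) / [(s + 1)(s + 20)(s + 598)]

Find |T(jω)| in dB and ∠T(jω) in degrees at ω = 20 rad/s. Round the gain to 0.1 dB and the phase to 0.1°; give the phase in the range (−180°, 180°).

-18.1 dB, -46.8°

At s = jω = j20:
zero (s+5): 5 + j20 → |·| = √(5²+20²) = √425 ≈ 20.616, ∠ = arctan(20/5) ≈ 75.96°
zero (s+100): 100 + j20 → |·| = √(100²+20²) = √10400 ≈ 101.98, ∠ = arctan(20/100) ≈ 11.31°
pole (s+1): 1 + j20 → |·| = √(1²+20²) = √401 ≈ 20.025, ∠ = arctan(20/1) ≈ 87.14°
pole (s+20): 20 + j20 → |·| = √(20²+20²) = √800 ≈ 28.284, ∠ = arctan(20/20) ≈ 45.00°
pole (s+598): 598 + j20 → |·| = √(598²+20²) = √358004 ≈ 598.33, ∠ = arctan(20/598) ≈ 1.92°
|T| = 20 · 2102.4 / 3.3889e+05 ≈ 0.12408
Gain = 20 log₁₀(0.12408) ≈ -18.13 dB
∠T = 87.27° − 134.06° = -46.79°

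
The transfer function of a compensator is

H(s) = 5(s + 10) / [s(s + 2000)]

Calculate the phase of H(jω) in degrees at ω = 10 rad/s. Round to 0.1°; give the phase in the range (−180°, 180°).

-45.3°

At s = jω = j10:
zero (s+10): 10 + j10 → |·| = √(10²+10²) = √200 ≈ 14.142, ∠ = arctan(10/10) ≈ 45.00°
pole (s+2000): 2000 + j10 → |·| = √(2000²+10²) = √4000100 ≈ 2000, ∠ = arctan(10/2000) ≈ 0.29°
pole at origin: |s| = 10, ∠ = 90.00° (in denominator)
∠H = 45.00° − 90.29° = -45.29°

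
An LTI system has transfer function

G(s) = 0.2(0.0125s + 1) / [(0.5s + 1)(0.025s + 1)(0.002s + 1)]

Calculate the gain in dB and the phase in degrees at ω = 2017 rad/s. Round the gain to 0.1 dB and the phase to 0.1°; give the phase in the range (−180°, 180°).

At ω = 2017 rad/s:
zero (1 + j2017·0.0125) = 1 + j25.2125 → |·| ≈ 25.232, ∠ ≈ 87.73°
pole (1 + j2017·0.5) = 1 + j1008.5 → |·| ≈ 1008.5, ∠ ≈ 89.94°
pole (1 + j2017·0.025) = 1 + j50.425 → |·| ≈ 50.435, ∠ ≈ 88.86°
pole (1 + j2017·0.002) = 1 + j4.034 → |·| ≈ 4.1561, ∠ ≈ 76.08°
|G| = 0.2 · 25.232 / (1008.5 · 50.435 · 4.1561) ≈ 2.3872e-05
Gain = 20 log₁₀(2.3872e-05) ≈ -92.44 dB
∠G = (87.73°) − (89.94° + 88.86° + 76.08°) = -167.15°

-92.4 dB, -167.2°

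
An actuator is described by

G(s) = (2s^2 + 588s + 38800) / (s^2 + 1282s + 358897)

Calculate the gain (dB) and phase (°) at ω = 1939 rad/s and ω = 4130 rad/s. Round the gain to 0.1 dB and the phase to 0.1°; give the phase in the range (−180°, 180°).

ω = 1939: 5.1 dB, 27.5°; ω = 4130: 5.8 dB, 13.5°

Substitute s = j1939:
Numerator: 2(j1939)^2 + 588(j1939) + 38800 = -7480642 + j1140132
Denominator: (j1939)^2 + 1282(j1939) + 358897 = -3400824 + j2485798
|N| = √(7480642² + 1140132²) ≈ 7.567e+06, ∠N ≈ 171.33°
|D| = √(3400824² + 2485798²) ≈ 4.2125e+06, ∠D ≈ 143.84°
|G| = 7.567e+06 / 4.2125e+06 ≈ 1.7963
Gain = 20 log₁₀(1.7963) ≈ 5.09 dB
∠G = 171.33° − 143.84° = 27.49°

Substitute s = j4130:
Numerator: 2(j4130)^2 + 588(j4130) + 38800 = -34075000 + j2428440
Denominator: (j4130)^2 + 1282(j4130) + 358897 = -16698003 + j5294660
|N| = √(34075000² + 2428440²) ≈ 3.4161e+07, ∠N ≈ 175.92°
|D| = √(16698003² + 5294660²) ≈ 1.7517e+07, ∠D ≈ 162.41°
|G| = 3.4161e+07 / 1.7517e+07 ≈ 1.9502
Gain = 20 log₁₀(1.9502) ≈ 5.80 dB
∠G = 175.92° − 162.41° = 13.51°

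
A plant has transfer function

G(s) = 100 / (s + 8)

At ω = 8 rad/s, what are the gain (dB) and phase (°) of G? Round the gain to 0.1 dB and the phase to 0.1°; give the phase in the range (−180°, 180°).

At s = jω = j8:
pole (s+8): 8 + j8 → |·| = √(8²+8²) = √128 ≈ 11.314, ∠ = arctan(8/8) ≈ 45.00°
|G| = 100 / 11.314 ≈ 8.8386
Gain = 20 log₁₀(8.8386) ≈ 18.93 dB
∠G = 0.00° − 45.00° = -45.00°

18.9 dB, -45.0°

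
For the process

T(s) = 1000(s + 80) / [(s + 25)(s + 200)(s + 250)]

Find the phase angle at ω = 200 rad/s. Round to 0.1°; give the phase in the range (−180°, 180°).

-98.3°

At s = jω = j200:
zero (s+80): 80 + j200 → |·| = √(80²+200²) = √46400 ≈ 215.41, ∠ = arctan(200/80) ≈ 68.20°
pole (s+25): 25 + j200 → |·| = √(25²+200²) = √40625 ≈ 201.56, ∠ = arctan(200/25) ≈ 82.87°
pole (s+200): 200 + j200 → |·| = √(200²+200²) = √80000 ≈ 282.84, ∠ = arctan(200/200) ≈ 45.00°
pole (s+250): 250 + j200 → |·| = √(250²+200²) = √102500 ≈ 320.16, ∠ = arctan(200/250) ≈ 38.66°
∠T = 68.20° − 166.53° = -98.33°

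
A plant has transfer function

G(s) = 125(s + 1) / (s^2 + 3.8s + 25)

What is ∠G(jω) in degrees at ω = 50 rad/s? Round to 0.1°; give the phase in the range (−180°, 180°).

-86.8°

At s = jω = j50:
zero (s+1): 1 + j50 → |·| = √(1²+50²) = √2501 ≈ 50.01, ∠ = arctan(50/1) ≈ 88.85°
quadratic: (j50)² + 3.8·j50 + 25 = -2475 + j190 → |·| ≈ 2482.3, ∠ ≈ 175.61°
∠G = 88.85° − 175.61° = -86.76°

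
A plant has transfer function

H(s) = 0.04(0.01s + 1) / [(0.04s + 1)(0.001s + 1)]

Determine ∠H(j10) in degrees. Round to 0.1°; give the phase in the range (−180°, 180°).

At ω = 10 rad/s:
zero (1 + j10·0.01) = 1 + j0.1 → |·| ≈ 1.005, ∠ ≈ 5.71°
pole (1 + j10·0.04) = 1 + j0.4 → |·| ≈ 1.077, ∠ ≈ 21.80°
pole (1 + j10·0.001) = 1 + j0.01 → |·| ≈ 1, ∠ ≈ 0.57°
∠H = (5.71°) − (21.80° + 0.57°) = -16.66°

-16.7°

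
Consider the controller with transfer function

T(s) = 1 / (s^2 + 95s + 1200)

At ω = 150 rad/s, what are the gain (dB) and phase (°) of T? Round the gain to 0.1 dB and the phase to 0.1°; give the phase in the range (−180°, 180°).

-88.2 dB, -146.2°

Substitute s = j150:
Numerator: 1 = 1 + j0
Denominator: (j150)^2 + 95(j150) + 1200 = -21300 + j14250
|N| = √(1² + 0²) ≈ 1, ∠N ≈ 0.00°
|D| = √(21300² + 14250²) ≈ 25627, ∠D ≈ 146.22°
|T| = 1 / 25627 ≈ 3.9021e-05
Gain = 20 log₁₀(3.9021e-05) ≈ -88.17 dB
∠T = 0.00° − 146.22° = -146.22°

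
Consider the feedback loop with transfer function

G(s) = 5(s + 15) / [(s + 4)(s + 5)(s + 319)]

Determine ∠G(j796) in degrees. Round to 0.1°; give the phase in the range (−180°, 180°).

At s = jω = j796:
zero (s+15): 15 + j796 → |·| = √(15²+796²) = √633841 ≈ 796.14, ∠ = arctan(796/15) ≈ 88.92°
pole (s+4): 4 + j796 → |·| = √(4²+796²) = √633632 ≈ 796.01, ∠ = arctan(796/4) ≈ 89.71°
pole (s+5): 5 + j796 → |·| = √(5²+796²) = √633641 ≈ 796.02, ∠ = arctan(796/5) ≈ 89.64°
pole (s+319): 319 + j796 → |·| = √(319²+796²) = √735377 ≈ 857.54, ∠ = arctan(796/319) ≈ 68.16°
∠G = 88.92° − 247.51° = -158.59°

-158.6°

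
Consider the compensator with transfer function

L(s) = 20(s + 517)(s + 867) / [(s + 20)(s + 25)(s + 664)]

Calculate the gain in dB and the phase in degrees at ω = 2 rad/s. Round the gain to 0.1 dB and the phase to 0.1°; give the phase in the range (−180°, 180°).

28.6 dB, -10.1°

At s = jω = j2:
zero (s+517): 517 + j2 → |·| = √(517²+2²) = √267293 ≈ 517, ∠ = arctan(2/517) ≈ 0.22°
zero (s+867): 867 + j2 → |·| = √(867²+2²) = √751693 ≈ 867, ∠ = arctan(2/867) ≈ 0.13°
pole (s+20): 20 + j2 → |·| = √(20²+2²) = √404 ≈ 20.1, ∠ = arctan(2/20) ≈ 5.71°
pole (s+25): 25 + j2 → |·| = √(25²+2²) = √629 ≈ 25.08, ∠ = arctan(2/25) ≈ 4.57°
pole (s+664): 664 + j2 → |·| = √(664²+2²) = √440900 ≈ 664, ∠ = arctan(2/664) ≈ 0.17°
|L| = 20 · 4.4824e+05 / 3.3473e+05 ≈ 26.782
Gain = 20 log₁₀(26.782) ≈ 28.56 dB
∠L = 0.35° − 10.45° = -10.10°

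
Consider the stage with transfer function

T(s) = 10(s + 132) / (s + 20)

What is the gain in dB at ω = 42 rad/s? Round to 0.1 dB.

29.5 dB

At s = jω = j42:
zero (s+132): 132 + j42 → |·| = √(132²+42²) = √19188 ≈ 138.52, ∠ = arctan(42/132) ≈ 17.65°
pole (s+20): 20 + j42 → |·| = √(20²+42²) = √2164 ≈ 46.519, ∠ = arctan(42/20) ≈ 64.54°
|T| = 10 · 138.52 / 46.519 ≈ 29.777
Gain = 20 log₁₀(29.777) ≈ 29.48 dB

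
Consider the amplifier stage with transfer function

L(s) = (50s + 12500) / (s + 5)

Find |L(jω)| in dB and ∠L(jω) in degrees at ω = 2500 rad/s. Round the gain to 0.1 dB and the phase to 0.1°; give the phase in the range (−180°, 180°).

34.0 dB, -5.6°

Substitute s = j2500:
Numerator: 50(j2500) + 12500 = 12500 + j125000
Denominator: (j2500) + 5 = 5 + j2500
|N| = √(12500² + 125000²) ≈ 1.2562e+05, ∠N ≈ 84.29°
|D| = √(5² + 2500²) ≈ 2500, ∠D ≈ 89.89°
|L| = 1.2562e+05 / 2500 ≈ 50.248
Gain = 20 log₁₀(50.248) ≈ 34.02 dB
∠L = 84.29° − 89.89° = -5.60°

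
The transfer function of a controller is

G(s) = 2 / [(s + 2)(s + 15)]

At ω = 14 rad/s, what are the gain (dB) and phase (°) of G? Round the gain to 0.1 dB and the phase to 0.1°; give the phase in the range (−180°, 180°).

-43.2 dB, -124.9°

At s = jω = j14:
pole (s+2): 2 + j14 → |·| = √(2²+14²) = √200 ≈ 14.142, ∠ = arctan(14/2) ≈ 81.87°
pole (s+15): 15 + j14 → |·| = √(15²+14²) = √421 ≈ 20.518, ∠ = arctan(14/15) ≈ 43.03°
|G| = 2 / 290.17 ≈ 0.0068925
Gain = 20 log₁₀(0.0068925) ≈ -43.23 dB
∠G = 0.00° − 124.90° = -124.90°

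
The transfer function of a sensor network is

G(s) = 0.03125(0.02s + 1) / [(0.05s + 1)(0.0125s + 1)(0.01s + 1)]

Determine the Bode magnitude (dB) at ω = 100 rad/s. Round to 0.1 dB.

At ω = 100 rad/s:
zero (1 + j100·0.02) = 1 + j2 → |·| ≈ 2.2361, ∠ ≈ 63.43°
pole (1 + j100·0.05) = 1 + j5 → |·| ≈ 5.099, ∠ ≈ 78.69°
pole (1 + j100·0.0125) = 1 + j1.25 → |·| ≈ 1.6008, ∠ ≈ 51.34°
pole (1 + j100·0.01) = 1 + j1 → |·| ≈ 1.4142, ∠ ≈ 45.00°
|G| = 0.03125 · 2.2361 / (5.099 · 1.6008 · 1.4142) ≈ 0.0060535
Gain = 20 log₁₀(0.0060535) ≈ -44.36 dB

-44.4 dB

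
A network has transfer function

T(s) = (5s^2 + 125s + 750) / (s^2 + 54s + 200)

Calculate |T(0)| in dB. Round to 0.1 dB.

11.5 dB

T(0) = 750 / 200 = 3.75
20 log₁₀(3.75) ≈ 11.48 dB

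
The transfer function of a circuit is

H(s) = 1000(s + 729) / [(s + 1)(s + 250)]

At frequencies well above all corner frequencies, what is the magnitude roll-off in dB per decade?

Each pole contributes −20 dB/decade at high frequency; each zero contributes +20 dB/decade.
Net: 1 zero(s) − 2 pole(s) → -20 dB/decade.

-20 dB/decade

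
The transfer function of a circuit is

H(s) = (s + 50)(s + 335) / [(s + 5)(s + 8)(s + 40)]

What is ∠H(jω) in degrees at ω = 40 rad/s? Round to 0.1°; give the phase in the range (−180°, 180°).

At s = jω = j40:
zero (s+50): 50 + j40 → |·| = √(50²+40²) = √4100 ≈ 64.031, ∠ = arctan(40/50) ≈ 38.66°
zero (s+335): 335 + j40 → |·| = √(335²+40²) = √113825 ≈ 337.38, ∠ = arctan(40/335) ≈ 6.81°
pole (s+5): 5 + j40 → |·| = √(5²+40²) = √1625 ≈ 40.311, ∠ = arctan(40/5) ≈ 82.87°
pole (s+8): 8 + j40 → |·| = √(8²+40²) = √1664 ≈ 40.792, ∠ = arctan(40/8) ≈ 78.69°
pole (s+40): 40 + j40 → |·| = √(40²+40²) = √3200 ≈ 56.569, ∠ = arctan(40/40) ≈ 45.00°
∠H = 45.47° − 206.56° = -161.09°

-161.1°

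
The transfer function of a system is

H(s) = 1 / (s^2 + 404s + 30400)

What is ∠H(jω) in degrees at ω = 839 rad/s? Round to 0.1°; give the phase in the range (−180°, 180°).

-153.3°

Substitute s = j839:
Numerator: 1 = 1 + j0
Denominator: (j839)^2 + 404(j839) + 30400 = -673521 + j338956
|N| = √(1² + 0²) ≈ 1, ∠N ≈ 0.00°
|D| = √(673521² + 338956²) ≈ 7.54e+05, ∠D ≈ 153.29°
∠H = 0.00° − 153.29° = -153.29°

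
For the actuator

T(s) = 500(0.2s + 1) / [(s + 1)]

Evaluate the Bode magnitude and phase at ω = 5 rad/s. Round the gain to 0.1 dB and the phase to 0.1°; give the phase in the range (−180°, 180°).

42.8 dB, -33.7°

At ω = 5 rad/s:
zero (1 + j5·0.2) = 1 + j1 → |·| ≈ 1.4142, ∠ ≈ 45.00°
pole (1 + j5·1) = 1 + j5 → |·| ≈ 5.099, ∠ ≈ 78.69°
|T| = 500 · 1.4142 / (5.099) ≈ 138.67
Gain = 20 log₁₀(138.67) ≈ 42.84 dB
∠T = (45.00°) − (78.69°) = -33.69°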